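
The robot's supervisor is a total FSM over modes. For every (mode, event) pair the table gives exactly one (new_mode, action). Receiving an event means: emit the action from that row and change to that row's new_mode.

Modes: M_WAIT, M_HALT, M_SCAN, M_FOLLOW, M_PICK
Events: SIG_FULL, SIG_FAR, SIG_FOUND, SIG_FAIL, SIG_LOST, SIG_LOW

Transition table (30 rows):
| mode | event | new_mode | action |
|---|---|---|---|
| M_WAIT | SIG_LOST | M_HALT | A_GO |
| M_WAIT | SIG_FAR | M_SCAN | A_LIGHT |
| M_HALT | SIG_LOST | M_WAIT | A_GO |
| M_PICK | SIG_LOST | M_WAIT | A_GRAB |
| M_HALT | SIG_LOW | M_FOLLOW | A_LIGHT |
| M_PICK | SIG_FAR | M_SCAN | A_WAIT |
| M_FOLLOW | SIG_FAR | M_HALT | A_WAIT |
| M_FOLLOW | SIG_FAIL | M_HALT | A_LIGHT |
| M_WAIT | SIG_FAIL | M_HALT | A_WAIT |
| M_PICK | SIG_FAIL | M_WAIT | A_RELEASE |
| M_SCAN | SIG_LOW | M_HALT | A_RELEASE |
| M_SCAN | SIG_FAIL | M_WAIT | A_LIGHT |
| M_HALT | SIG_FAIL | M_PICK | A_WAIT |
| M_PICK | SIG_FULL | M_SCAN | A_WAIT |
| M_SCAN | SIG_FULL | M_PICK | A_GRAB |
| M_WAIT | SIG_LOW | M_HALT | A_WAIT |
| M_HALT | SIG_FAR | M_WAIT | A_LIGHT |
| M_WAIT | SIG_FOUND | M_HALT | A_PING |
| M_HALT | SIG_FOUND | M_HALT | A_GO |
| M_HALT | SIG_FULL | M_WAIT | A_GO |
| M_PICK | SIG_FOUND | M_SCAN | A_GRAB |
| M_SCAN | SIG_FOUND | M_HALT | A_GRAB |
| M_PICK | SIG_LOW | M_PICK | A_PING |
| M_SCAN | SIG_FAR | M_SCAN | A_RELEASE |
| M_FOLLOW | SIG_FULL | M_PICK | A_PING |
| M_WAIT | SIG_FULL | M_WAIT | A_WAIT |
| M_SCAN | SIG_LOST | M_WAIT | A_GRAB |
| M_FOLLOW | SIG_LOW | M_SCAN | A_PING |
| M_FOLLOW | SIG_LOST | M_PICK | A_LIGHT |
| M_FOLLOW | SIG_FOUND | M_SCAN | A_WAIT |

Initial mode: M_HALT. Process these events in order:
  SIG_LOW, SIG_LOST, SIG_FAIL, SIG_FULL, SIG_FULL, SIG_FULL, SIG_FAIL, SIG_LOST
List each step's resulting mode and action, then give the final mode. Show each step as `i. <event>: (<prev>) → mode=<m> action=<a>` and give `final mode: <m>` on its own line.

1. SIG_LOW: (M_HALT) → mode=M_FOLLOW action=A_LIGHT
2. SIG_LOST: (M_FOLLOW) → mode=M_PICK action=A_LIGHT
3. SIG_FAIL: (M_PICK) → mode=M_WAIT action=A_RELEASE
4. SIG_FULL: (M_WAIT) → mode=M_WAIT action=A_WAIT
5. SIG_FULL: (M_WAIT) → mode=M_WAIT action=A_WAIT
6. SIG_FULL: (M_WAIT) → mode=M_WAIT action=A_WAIT
7. SIG_FAIL: (M_WAIT) → mode=M_HALT action=A_WAIT
8. SIG_LOST: (M_HALT) → mode=M_WAIT action=A_GO

final mode: M_WAIT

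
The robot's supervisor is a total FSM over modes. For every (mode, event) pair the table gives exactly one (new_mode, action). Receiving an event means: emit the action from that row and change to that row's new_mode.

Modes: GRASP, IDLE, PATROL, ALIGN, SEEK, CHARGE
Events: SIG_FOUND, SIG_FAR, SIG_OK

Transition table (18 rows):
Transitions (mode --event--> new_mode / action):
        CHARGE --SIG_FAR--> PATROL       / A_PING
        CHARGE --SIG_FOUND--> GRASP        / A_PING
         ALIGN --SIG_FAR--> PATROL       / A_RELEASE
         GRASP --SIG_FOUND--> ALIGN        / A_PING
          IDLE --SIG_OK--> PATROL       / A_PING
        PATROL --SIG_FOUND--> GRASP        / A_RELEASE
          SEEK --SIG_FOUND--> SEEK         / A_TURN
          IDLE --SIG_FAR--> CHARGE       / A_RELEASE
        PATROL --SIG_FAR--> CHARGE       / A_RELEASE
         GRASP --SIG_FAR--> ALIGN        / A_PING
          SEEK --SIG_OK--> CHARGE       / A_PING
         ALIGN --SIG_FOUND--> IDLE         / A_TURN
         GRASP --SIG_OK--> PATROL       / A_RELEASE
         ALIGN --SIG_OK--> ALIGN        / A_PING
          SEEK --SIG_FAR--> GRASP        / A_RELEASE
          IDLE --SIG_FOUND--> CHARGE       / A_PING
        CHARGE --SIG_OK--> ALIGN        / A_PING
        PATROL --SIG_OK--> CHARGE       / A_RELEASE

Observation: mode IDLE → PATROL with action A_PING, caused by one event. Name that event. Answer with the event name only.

try SIG_FOUND: (IDLE, SIG_FOUND) → (CHARGE, A_PING)
try SIG_FAR: (IDLE, SIG_FAR) → (CHARGE, A_RELEASE)
try SIG_OK: (IDLE, SIG_OK) → (PATROL, A_PING)  ← matches

SIG_OK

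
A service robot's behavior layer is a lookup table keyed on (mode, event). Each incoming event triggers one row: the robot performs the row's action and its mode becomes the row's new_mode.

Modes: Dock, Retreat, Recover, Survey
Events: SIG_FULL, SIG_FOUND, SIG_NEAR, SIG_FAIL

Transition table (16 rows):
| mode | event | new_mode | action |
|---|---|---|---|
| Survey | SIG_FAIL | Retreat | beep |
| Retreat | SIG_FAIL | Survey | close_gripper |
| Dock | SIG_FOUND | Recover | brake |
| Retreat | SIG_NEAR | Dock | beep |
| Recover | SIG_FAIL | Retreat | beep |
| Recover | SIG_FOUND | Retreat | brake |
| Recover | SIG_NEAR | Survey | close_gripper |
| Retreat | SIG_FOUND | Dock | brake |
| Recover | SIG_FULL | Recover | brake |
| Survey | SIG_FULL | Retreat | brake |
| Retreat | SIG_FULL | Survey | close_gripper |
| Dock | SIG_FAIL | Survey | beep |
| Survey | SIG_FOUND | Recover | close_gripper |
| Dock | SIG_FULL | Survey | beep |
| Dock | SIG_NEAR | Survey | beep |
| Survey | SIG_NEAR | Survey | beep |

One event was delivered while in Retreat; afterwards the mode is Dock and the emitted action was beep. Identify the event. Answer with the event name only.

SIG_NEAR

try SIG_FULL: (Retreat, SIG_FULL) → (Survey, close_gripper)
try SIG_FOUND: (Retreat, SIG_FOUND) → (Dock, brake)
try SIG_NEAR: (Retreat, SIG_NEAR) → (Dock, beep)  ← matches
try SIG_FAIL: (Retreat, SIG_FAIL) → (Survey, close_gripper)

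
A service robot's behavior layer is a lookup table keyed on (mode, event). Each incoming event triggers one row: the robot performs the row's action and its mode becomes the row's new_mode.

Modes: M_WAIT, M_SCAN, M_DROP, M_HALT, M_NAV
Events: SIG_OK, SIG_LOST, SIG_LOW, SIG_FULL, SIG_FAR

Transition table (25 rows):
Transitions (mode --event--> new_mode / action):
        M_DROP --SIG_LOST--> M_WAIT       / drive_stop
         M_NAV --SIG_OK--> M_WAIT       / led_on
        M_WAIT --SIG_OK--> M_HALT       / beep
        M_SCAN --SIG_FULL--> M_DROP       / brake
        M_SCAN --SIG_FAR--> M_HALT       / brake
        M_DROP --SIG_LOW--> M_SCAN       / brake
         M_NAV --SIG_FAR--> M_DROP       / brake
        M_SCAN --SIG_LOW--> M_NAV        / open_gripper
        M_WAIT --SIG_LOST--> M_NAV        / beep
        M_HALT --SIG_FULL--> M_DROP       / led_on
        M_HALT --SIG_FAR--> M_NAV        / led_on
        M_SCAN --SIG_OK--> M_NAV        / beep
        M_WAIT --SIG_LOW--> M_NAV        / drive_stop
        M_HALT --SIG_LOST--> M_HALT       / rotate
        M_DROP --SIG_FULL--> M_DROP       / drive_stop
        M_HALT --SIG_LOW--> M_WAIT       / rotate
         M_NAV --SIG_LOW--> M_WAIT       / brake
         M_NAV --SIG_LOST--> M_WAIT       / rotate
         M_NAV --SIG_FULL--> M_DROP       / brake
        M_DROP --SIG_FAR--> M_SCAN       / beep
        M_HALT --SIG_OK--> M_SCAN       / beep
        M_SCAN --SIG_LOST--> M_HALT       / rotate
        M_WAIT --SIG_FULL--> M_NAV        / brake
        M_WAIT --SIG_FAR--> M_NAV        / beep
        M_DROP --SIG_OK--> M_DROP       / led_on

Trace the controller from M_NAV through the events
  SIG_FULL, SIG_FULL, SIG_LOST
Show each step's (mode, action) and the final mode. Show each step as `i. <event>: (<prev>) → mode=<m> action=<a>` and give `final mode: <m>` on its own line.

1. SIG_FULL: (M_NAV) → mode=M_DROP action=brake
2. SIG_FULL: (M_DROP) → mode=M_DROP action=drive_stop
3. SIG_LOST: (M_DROP) → mode=M_WAIT action=drive_stop

final mode: M_WAIT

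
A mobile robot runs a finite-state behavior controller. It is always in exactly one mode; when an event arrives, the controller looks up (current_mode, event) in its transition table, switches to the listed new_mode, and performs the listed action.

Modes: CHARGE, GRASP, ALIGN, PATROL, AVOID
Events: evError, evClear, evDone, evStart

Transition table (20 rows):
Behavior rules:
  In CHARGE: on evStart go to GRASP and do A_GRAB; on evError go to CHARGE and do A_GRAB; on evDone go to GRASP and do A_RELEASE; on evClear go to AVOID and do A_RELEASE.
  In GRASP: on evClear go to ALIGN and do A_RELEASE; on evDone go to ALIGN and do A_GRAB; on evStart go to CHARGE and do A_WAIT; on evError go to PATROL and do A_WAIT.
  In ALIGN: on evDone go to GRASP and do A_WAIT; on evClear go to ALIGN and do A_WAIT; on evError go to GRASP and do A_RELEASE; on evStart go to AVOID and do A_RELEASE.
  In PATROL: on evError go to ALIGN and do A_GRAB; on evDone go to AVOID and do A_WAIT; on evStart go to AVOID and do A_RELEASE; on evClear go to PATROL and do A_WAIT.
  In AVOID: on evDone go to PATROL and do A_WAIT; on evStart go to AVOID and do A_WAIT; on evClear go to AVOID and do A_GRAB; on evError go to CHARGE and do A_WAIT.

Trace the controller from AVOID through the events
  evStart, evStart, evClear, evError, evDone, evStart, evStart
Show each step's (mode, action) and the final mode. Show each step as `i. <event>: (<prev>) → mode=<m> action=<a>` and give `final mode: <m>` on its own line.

final mode: GRASP

1. evStart: (AVOID) → mode=AVOID action=A_WAIT
2. evStart: (AVOID) → mode=AVOID action=A_WAIT
3. evClear: (AVOID) → mode=AVOID action=A_GRAB
4. evError: (AVOID) → mode=CHARGE action=A_WAIT
5. evDone: (CHARGE) → mode=GRASP action=A_RELEASE
6. evStart: (GRASP) → mode=CHARGE action=A_WAIT
7. evStart: (CHARGE) → mode=GRASP action=A_GRAB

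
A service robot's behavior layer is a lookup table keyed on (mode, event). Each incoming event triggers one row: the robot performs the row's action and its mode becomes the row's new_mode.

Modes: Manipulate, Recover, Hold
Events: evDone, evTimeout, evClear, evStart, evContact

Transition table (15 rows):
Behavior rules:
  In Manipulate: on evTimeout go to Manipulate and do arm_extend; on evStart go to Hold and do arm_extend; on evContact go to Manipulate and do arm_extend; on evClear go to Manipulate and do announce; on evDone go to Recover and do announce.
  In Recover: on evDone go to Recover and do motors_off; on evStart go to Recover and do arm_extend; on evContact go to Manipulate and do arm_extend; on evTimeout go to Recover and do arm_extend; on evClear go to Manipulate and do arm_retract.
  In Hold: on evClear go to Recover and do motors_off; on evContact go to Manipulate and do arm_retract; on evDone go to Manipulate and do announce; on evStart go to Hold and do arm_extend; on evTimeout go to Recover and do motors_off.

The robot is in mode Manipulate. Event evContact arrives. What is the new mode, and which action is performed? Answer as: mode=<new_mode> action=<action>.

mode=Manipulate action=arm_extend

current mode = Manipulate; filter table to that mode:
  (Manipulate, evTimeout) → (Manipulate, arm_extend)
  (Manipulate, evStart) → (Hold, arm_extend)
  (Manipulate, evContact) → (Manipulate, arm_extend)  ← event matches
  (Manipulate, evClear) → (Manipulate, announce)
  (Manipulate, evDone) → (Recover, announce)
event = evContact selects (Manipulate, arm_extend)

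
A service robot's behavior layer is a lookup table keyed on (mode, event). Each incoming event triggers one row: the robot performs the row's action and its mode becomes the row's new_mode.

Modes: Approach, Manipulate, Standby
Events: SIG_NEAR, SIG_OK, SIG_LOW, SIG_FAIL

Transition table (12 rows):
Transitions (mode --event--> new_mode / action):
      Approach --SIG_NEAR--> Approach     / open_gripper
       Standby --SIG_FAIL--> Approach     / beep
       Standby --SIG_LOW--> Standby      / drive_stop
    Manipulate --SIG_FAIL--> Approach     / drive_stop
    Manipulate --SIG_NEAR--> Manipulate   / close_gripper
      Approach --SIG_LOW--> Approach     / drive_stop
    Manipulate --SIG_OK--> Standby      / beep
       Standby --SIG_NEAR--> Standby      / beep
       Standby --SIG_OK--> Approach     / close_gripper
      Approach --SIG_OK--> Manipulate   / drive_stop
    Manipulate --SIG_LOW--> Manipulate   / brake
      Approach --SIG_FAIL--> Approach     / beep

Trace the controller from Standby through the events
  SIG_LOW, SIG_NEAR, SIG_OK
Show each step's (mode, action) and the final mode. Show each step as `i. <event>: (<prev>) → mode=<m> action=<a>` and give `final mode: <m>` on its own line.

final mode: Approach

1. SIG_LOW: (Standby) → mode=Standby action=drive_stop
2. SIG_NEAR: (Standby) → mode=Standby action=beep
3. SIG_OK: (Standby) → mode=Approach action=close_gripper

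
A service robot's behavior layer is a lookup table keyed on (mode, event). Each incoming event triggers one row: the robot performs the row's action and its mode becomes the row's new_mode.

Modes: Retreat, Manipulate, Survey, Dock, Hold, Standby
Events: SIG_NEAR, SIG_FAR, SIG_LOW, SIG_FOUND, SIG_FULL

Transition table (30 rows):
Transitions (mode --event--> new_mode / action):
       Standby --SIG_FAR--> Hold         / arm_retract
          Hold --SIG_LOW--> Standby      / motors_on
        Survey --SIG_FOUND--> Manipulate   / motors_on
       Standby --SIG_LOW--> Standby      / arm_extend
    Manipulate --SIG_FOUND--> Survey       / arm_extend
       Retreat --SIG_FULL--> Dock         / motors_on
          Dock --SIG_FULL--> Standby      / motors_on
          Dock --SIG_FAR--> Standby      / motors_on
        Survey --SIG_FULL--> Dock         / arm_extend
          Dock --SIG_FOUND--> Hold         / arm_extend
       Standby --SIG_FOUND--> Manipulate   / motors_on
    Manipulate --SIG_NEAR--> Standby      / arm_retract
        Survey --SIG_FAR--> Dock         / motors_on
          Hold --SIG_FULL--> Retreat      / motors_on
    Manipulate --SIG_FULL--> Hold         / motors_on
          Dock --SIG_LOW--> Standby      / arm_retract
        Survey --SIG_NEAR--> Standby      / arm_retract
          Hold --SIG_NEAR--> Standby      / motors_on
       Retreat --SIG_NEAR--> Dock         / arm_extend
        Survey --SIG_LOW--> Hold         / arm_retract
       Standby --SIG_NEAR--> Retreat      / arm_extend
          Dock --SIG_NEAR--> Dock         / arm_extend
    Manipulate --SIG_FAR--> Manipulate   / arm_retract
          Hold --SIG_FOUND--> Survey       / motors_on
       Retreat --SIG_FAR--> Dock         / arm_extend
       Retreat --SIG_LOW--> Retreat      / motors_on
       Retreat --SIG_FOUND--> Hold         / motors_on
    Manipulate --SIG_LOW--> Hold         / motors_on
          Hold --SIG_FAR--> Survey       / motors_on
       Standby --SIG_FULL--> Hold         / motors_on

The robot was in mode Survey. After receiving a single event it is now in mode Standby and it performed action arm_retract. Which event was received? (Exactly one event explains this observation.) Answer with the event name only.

SIG_NEAR

try SIG_NEAR: (Survey, SIG_NEAR) → (Standby, arm_retract)  ← matches
try SIG_FAR: (Survey, SIG_FAR) → (Dock, motors_on)
try SIG_LOW: (Survey, SIG_LOW) → (Hold, arm_retract)
try SIG_FOUND: (Survey, SIG_FOUND) → (Manipulate, motors_on)
try SIG_FULL: (Survey, SIG_FULL) → (Dock, arm_extend)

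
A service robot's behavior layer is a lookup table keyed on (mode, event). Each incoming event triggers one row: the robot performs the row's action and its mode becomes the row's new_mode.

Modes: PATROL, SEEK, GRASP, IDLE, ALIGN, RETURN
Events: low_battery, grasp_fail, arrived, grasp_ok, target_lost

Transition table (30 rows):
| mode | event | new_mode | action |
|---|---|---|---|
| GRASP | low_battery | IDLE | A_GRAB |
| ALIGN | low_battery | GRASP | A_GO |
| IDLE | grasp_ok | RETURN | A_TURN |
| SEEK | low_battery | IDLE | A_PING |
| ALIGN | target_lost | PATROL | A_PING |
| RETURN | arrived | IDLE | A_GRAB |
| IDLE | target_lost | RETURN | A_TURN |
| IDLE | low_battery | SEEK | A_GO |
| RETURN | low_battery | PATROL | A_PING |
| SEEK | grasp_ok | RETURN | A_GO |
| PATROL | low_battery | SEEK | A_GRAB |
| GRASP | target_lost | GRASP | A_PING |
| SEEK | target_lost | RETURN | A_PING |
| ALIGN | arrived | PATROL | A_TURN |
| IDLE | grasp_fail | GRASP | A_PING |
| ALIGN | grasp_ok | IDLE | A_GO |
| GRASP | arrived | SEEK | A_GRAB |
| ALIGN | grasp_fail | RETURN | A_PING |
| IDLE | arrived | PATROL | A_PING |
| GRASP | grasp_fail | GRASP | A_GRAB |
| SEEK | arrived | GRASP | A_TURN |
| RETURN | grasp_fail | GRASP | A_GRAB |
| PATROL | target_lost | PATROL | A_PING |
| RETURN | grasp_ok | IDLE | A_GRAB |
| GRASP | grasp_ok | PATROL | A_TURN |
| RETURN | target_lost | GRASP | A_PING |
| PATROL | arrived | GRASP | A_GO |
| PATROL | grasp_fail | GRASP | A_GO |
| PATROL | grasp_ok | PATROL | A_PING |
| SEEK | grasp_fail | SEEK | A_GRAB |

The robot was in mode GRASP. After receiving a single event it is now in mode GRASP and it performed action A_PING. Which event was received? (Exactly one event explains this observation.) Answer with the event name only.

try low_battery: (GRASP, low_battery) → (IDLE, A_GRAB)
try grasp_fail: (GRASP, grasp_fail) → (GRASP, A_GRAB)
try arrived: (GRASP, arrived) → (SEEK, A_GRAB)
try grasp_ok: (GRASP, grasp_ok) → (PATROL, A_TURN)
try target_lost: (GRASP, target_lost) → (GRASP, A_PING)  ← matches

target_lost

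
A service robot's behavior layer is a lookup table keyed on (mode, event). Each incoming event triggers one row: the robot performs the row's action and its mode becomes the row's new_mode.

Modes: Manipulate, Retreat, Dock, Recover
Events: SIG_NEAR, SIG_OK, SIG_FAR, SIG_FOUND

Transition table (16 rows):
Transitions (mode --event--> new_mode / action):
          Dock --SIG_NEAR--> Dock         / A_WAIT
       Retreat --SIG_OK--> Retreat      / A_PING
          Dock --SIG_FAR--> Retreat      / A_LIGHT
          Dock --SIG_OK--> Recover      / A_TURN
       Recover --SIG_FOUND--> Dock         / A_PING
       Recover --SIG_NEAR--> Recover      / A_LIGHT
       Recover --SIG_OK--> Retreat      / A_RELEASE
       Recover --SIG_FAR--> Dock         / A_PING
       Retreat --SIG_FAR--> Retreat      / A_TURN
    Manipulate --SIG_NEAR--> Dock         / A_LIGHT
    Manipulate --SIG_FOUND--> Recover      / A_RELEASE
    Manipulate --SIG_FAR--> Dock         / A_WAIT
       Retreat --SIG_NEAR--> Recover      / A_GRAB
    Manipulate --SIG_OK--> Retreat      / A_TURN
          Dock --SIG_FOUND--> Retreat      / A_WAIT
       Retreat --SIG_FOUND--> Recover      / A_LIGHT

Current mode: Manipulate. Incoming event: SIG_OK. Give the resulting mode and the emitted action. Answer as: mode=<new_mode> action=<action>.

current mode = Manipulate; filter table to that mode:
  (Manipulate, SIG_NEAR) → (Dock, A_LIGHT)
  (Manipulate, SIG_FOUND) → (Recover, A_RELEASE)
  (Manipulate, SIG_FAR) → (Dock, A_WAIT)
  (Manipulate, SIG_OK) → (Retreat, A_TURN)  ← event matches
event = SIG_OK selects (Retreat, A_TURN)

mode=Retreat action=A_TURN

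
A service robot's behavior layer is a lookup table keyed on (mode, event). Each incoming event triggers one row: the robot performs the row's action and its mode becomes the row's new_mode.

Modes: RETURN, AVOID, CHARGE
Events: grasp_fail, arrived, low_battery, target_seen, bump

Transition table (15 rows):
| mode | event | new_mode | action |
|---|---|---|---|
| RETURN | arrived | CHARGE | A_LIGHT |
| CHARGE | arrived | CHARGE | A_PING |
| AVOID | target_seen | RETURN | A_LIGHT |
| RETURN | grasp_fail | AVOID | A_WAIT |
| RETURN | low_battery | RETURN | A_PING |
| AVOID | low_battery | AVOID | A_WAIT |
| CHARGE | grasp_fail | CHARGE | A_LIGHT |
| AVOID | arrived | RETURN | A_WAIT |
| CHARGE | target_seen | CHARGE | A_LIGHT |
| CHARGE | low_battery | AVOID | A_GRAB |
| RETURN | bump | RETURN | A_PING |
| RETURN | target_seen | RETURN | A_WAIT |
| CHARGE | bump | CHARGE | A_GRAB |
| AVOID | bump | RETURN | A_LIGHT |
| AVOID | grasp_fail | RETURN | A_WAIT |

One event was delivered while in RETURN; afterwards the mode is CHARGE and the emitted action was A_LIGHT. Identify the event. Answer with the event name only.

arrived

try grasp_fail: (RETURN, grasp_fail) → (AVOID, A_WAIT)
try arrived: (RETURN, arrived) → (CHARGE, A_LIGHT)  ← matches
try low_battery: (RETURN, low_battery) → (RETURN, A_PING)
try target_seen: (RETURN, target_seen) → (RETURN, A_WAIT)
try bump: (RETURN, bump) → (RETURN, A_PING)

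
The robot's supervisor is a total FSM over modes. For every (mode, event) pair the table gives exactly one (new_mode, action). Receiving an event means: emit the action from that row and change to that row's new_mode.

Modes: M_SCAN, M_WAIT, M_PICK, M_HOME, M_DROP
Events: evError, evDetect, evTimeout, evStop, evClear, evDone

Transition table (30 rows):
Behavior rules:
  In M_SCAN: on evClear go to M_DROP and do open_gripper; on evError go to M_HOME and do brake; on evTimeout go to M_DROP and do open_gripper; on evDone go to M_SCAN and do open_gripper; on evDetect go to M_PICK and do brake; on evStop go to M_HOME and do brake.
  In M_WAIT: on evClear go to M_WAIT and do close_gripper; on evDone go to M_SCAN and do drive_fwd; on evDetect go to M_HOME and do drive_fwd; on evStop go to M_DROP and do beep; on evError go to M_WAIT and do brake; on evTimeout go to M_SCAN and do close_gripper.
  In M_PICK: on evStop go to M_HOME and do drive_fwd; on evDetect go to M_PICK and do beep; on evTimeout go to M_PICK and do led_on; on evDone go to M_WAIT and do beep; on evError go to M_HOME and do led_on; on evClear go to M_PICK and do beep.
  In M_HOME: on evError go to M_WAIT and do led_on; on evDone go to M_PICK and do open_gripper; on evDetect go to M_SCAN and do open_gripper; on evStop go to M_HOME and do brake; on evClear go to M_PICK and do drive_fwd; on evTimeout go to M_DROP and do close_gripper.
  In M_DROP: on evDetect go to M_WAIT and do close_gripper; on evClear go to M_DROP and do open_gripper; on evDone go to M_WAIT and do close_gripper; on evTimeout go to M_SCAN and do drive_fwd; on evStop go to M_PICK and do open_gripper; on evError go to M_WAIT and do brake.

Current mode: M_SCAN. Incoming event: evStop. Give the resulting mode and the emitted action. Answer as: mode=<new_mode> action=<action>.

mode=M_HOME action=brake

current mode = M_SCAN; filter table to that mode:
  (M_SCAN, evClear) → (M_DROP, open_gripper)
  (M_SCAN, evError) → (M_HOME, brake)
  (M_SCAN, evTimeout) → (M_DROP, open_gripper)
  (M_SCAN, evDone) → (M_SCAN, open_gripper)
  (M_SCAN, evDetect) → (M_PICK, brake)
  (M_SCAN, evStop) → (M_HOME, brake)  ← event matches
event = evStop selects (M_HOME, brake)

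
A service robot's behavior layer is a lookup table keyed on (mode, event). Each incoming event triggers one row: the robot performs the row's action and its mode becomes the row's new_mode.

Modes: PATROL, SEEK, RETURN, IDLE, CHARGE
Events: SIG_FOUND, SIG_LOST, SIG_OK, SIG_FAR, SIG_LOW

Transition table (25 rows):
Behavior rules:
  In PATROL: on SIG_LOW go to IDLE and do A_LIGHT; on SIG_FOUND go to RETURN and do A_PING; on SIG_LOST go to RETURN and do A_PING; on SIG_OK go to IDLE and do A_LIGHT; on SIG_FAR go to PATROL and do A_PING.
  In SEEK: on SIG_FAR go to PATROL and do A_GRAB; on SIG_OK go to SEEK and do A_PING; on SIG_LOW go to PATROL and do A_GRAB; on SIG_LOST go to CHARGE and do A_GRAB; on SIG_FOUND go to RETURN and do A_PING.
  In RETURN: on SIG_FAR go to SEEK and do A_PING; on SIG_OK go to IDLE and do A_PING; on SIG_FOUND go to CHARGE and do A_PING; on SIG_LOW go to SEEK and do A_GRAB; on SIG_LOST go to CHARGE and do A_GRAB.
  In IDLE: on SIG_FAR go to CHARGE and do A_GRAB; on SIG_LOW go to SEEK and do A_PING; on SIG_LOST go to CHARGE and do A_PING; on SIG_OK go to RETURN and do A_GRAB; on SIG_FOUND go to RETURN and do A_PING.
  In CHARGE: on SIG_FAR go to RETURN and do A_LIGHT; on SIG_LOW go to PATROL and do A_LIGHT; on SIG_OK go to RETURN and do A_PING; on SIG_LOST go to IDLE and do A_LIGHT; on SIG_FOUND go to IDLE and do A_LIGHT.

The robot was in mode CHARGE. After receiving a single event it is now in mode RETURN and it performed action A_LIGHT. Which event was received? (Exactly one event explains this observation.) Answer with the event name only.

SIG_FAR

try SIG_FOUND: (CHARGE, SIG_FOUND) → (IDLE, A_LIGHT)
try SIG_LOST: (CHARGE, SIG_LOST) → (IDLE, A_LIGHT)
try SIG_OK: (CHARGE, SIG_OK) → (RETURN, A_PING)
try SIG_FAR: (CHARGE, SIG_FAR) → (RETURN, A_LIGHT)  ← matches
try SIG_LOW: (CHARGE, SIG_LOW) → (PATROL, A_LIGHT)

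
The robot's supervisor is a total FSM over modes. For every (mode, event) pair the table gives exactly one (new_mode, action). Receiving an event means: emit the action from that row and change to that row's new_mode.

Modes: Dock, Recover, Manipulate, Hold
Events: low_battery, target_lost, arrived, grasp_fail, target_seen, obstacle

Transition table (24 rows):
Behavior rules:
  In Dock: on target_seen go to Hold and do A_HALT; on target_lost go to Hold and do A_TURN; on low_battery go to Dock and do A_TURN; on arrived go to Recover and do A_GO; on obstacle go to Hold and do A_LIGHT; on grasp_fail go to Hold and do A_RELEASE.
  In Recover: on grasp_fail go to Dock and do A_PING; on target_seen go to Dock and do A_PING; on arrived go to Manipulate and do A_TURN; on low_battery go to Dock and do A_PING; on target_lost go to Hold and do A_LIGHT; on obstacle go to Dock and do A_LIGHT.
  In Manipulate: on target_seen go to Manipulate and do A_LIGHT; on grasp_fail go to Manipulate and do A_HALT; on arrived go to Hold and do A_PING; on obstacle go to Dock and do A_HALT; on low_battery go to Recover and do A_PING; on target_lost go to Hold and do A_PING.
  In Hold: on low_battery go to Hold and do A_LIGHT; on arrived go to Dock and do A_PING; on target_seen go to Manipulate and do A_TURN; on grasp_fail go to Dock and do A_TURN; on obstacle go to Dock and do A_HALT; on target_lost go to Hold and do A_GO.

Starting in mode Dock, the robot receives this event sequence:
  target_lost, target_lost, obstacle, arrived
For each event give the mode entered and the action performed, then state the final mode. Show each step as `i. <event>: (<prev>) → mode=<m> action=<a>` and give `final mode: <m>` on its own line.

1. target_lost: (Dock) → mode=Hold action=A_TURN
2. target_lost: (Hold) → mode=Hold action=A_GO
3. obstacle: (Hold) → mode=Dock action=A_HALT
4. arrived: (Dock) → mode=Recover action=A_GO

final mode: Recover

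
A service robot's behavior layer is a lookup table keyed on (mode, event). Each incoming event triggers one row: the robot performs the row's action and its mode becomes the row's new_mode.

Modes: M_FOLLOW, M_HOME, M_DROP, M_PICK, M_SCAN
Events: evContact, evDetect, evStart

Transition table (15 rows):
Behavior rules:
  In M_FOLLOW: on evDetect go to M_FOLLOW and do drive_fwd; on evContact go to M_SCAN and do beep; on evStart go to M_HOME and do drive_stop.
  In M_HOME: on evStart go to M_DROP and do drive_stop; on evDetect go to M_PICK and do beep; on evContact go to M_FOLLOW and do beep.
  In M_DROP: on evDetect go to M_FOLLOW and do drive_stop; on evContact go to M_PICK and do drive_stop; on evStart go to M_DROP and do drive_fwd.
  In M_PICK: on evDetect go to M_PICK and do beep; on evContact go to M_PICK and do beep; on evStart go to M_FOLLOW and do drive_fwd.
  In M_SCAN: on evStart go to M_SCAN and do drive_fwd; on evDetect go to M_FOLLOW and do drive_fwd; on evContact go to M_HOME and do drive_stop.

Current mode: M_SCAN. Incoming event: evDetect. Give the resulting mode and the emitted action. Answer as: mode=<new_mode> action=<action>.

mode=M_FOLLOW action=drive_fwd

current mode = M_SCAN; filter table to that mode:
  (M_SCAN, evStart) → (M_SCAN, drive_fwd)
  (M_SCAN, evDetect) → (M_FOLLOW, drive_fwd)  ← event matches
  (M_SCAN, evContact) → (M_HOME, drive_stop)
event = evDetect selects (M_FOLLOW, drive_fwd)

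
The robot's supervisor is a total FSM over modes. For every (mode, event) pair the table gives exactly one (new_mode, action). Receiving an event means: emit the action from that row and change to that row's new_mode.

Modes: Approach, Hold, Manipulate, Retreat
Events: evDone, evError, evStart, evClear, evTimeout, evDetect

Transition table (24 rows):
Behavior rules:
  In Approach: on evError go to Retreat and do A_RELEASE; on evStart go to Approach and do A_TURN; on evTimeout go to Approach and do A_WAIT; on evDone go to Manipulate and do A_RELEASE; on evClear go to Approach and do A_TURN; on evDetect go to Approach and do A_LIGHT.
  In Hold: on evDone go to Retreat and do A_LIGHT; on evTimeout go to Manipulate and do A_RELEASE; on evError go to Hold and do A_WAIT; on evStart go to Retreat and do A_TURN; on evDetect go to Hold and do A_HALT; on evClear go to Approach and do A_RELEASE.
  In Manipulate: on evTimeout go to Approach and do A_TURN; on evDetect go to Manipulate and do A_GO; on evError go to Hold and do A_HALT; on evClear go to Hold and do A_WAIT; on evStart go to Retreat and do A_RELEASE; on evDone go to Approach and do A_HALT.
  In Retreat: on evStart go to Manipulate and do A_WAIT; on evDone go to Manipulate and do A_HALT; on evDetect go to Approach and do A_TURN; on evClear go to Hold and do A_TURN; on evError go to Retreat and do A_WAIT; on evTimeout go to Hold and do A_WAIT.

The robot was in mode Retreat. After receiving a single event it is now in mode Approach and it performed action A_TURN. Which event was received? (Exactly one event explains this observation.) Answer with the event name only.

evDetect

try evDone: (Retreat, evDone) → (Manipulate, A_HALT)
try evError: (Retreat, evError) → (Retreat, A_WAIT)
try evStart: (Retreat, evStart) → (Manipulate, A_WAIT)
try evClear: (Retreat, evClear) → (Hold, A_TURN)
try evTimeout: (Retreat, evTimeout) → (Hold, A_WAIT)
try evDetect: (Retreat, evDetect) → (Approach, A_TURN)  ← matches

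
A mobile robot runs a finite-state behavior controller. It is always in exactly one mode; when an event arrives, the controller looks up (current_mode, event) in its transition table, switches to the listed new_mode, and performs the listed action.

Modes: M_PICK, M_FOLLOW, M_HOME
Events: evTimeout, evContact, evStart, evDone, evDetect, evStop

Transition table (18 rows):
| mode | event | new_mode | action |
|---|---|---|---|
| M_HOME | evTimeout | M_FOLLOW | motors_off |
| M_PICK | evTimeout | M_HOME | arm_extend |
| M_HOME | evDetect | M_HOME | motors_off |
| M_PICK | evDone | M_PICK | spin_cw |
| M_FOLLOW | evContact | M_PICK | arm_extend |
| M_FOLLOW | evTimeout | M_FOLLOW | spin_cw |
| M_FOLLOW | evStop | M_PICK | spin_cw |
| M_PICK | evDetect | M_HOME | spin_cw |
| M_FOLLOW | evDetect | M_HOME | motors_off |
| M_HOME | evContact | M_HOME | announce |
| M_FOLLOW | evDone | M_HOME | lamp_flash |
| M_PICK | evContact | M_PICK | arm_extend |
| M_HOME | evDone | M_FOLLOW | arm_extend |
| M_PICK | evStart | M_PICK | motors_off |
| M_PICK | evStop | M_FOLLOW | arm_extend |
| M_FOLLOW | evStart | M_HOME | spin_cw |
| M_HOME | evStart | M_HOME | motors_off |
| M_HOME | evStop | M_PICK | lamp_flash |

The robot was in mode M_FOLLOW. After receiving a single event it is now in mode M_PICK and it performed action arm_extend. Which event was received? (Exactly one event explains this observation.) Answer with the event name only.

try evTimeout: (M_FOLLOW, evTimeout) → (M_FOLLOW, spin_cw)
try evContact: (M_FOLLOW, evContact) → (M_PICK, arm_extend)  ← matches
try evStart: (M_FOLLOW, evStart) → (M_HOME, spin_cw)
try evDone: (M_FOLLOW, evDone) → (M_HOME, lamp_flash)
try evDetect: (M_FOLLOW, evDetect) → (M_HOME, motors_off)
try evStop: (M_FOLLOW, evStop) → (M_PICK, spin_cw)

evContact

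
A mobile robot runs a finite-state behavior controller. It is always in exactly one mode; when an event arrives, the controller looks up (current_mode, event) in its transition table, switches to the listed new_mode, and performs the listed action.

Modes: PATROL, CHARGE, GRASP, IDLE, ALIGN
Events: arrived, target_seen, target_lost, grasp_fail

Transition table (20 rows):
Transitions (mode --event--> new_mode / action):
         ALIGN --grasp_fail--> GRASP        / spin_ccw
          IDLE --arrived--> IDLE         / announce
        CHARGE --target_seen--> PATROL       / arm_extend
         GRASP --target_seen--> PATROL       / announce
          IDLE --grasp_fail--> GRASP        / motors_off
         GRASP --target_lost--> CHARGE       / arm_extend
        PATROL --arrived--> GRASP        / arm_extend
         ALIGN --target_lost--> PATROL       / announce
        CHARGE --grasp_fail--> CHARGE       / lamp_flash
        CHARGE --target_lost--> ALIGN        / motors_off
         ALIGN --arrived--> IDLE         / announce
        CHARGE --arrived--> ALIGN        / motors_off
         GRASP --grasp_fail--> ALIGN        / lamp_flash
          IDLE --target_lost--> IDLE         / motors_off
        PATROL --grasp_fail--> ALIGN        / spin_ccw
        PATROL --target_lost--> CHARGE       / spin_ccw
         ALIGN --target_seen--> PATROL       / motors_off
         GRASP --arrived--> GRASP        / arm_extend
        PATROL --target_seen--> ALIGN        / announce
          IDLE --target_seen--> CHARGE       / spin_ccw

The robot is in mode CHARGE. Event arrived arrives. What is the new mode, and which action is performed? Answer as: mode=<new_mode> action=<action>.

mode=ALIGN action=motors_off

current mode = CHARGE; filter table to that mode:
  (CHARGE, target_seen) → (PATROL, arm_extend)
  (CHARGE, grasp_fail) → (CHARGE, lamp_flash)
  (CHARGE, target_lost) → (ALIGN, motors_off)
  (CHARGE, arrived) → (ALIGN, motors_off)  ← event matches
event = arrived selects (ALIGN, motors_off)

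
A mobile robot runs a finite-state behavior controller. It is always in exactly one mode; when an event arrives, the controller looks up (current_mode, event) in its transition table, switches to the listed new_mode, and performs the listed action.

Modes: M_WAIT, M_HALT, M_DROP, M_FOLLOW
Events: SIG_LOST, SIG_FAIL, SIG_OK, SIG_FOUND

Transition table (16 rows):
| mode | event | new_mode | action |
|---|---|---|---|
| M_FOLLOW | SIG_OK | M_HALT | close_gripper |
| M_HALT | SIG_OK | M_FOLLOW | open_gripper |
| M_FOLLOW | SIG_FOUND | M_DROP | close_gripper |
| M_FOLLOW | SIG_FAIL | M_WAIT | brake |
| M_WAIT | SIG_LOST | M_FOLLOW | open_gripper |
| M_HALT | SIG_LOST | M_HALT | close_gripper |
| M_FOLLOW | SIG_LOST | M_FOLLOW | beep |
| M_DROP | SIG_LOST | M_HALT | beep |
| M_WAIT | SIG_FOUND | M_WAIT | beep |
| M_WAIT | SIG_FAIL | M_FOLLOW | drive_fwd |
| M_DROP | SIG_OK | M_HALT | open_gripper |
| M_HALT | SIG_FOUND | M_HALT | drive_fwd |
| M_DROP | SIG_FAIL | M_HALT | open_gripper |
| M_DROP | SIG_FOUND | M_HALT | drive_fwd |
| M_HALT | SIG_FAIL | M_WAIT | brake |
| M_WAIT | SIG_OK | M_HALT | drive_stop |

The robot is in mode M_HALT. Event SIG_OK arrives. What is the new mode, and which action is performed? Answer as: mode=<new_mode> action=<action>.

mode=M_FOLLOW action=open_gripper

current mode = M_HALT; filter table to that mode:
  (M_HALT, SIG_OK) → (M_FOLLOW, open_gripper)  ← event matches
  (M_HALT, SIG_LOST) → (M_HALT, close_gripper)
  (M_HALT, SIG_FOUND) → (M_HALT, drive_fwd)
  (M_HALT, SIG_FAIL) → (M_WAIT, brake)
event = SIG_OK selects (M_FOLLOW, open_gripper)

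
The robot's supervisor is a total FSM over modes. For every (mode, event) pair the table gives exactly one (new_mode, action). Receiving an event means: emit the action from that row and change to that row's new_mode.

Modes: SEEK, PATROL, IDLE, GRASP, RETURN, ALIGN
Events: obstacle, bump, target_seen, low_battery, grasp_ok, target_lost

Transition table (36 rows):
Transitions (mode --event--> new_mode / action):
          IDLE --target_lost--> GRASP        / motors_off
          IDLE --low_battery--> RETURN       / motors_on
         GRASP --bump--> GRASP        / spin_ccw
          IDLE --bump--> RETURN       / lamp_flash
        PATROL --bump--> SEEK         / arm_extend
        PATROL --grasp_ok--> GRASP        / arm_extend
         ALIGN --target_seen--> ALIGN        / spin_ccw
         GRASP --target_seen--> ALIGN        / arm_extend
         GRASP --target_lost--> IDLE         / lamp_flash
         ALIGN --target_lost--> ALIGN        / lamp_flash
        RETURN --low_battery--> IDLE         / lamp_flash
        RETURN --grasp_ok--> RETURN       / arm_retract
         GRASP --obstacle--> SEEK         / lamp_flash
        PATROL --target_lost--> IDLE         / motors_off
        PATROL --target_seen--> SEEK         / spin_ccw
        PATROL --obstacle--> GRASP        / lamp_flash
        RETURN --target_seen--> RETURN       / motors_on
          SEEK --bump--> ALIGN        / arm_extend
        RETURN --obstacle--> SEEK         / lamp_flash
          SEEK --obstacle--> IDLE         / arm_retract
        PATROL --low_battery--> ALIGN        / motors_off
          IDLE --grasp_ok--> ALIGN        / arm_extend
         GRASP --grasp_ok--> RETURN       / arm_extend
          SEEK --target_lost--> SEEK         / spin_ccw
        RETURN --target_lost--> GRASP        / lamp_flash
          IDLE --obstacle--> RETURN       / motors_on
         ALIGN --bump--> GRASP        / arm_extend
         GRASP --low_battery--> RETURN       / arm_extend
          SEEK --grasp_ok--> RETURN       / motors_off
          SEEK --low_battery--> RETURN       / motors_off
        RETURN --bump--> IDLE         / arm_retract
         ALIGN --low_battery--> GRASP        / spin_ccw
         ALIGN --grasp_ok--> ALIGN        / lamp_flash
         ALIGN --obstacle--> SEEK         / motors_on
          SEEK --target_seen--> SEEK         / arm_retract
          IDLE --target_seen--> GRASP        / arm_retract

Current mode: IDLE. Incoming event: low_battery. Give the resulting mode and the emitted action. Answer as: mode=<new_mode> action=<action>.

current mode = IDLE; filter table to that mode:
  (IDLE, target_lost) → (GRASP, motors_off)
  (IDLE, low_battery) → (RETURN, motors_on)  ← event matches
  (IDLE, bump) → (RETURN, lamp_flash)
  (IDLE, grasp_ok) → (ALIGN, arm_extend)
  (IDLE, obstacle) → (RETURN, motors_on)
  (IDLE, target_seen) → (GRASP, arm_retract)
event = low_battery selects (RETURN, motors_on)

mode=RETURN action=motors_on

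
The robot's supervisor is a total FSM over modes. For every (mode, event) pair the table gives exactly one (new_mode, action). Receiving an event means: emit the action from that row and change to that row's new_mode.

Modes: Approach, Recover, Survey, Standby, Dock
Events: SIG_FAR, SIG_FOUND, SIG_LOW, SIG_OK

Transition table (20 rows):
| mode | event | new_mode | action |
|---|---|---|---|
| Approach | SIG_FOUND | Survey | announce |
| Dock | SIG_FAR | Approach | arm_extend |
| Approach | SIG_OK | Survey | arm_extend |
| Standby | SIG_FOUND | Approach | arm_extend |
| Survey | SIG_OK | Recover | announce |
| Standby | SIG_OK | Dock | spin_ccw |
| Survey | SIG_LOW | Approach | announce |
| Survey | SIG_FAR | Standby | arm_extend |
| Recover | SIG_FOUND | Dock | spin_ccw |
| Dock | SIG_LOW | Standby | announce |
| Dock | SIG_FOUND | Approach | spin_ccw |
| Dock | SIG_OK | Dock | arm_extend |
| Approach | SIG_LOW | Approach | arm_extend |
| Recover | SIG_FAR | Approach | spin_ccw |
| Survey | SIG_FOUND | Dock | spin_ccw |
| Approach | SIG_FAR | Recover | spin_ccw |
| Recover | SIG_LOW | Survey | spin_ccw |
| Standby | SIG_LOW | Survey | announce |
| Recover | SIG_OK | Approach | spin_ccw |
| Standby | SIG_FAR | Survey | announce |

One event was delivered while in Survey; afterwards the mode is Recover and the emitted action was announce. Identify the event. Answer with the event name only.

try SIG_FAR: (Survey, SIG_FAR) → (Standby, arm_extend)
try SIG_FOUND: (Survey, SIG_FOUND) → (Dock, spin_ccw)
try SIG_LOW: (Survey, SIG_LOW) → (Approach, announce)
try SIG_OK: (Survey, SIG_OK) → (Recover, announce)  ← matches

SIG_OK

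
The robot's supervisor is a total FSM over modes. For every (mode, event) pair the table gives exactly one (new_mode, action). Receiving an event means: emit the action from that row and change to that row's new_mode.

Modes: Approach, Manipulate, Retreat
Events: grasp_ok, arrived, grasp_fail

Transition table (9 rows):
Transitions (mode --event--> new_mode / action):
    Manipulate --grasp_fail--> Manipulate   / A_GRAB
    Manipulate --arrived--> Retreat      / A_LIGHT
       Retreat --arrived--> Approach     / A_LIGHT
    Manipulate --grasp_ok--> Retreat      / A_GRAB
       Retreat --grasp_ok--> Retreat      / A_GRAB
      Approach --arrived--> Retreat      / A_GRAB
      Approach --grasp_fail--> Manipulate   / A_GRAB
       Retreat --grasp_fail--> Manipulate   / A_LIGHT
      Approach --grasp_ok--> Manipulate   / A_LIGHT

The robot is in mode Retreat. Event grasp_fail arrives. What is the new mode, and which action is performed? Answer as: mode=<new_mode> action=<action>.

current mode = Retreat; filter table to that mode:
  (Retreat, arrived) → (Approach, A_LIGHT)
  (Retreat, grasp_ok) → (Retreat, A_GRAB)
  (Retreat, grasp_fail) → (Manipulate, A_LIGHT)  ← event matches
event = grasp_fail selects (Manipulate, A_LIGHT)

mode=Manipulate action=A_LIGHT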